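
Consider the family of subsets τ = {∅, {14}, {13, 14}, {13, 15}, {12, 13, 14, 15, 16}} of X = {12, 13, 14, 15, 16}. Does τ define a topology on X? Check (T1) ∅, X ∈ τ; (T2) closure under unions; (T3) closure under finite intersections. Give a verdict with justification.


τ is NOT a topology on X.

Axiom (T1): ∅ ∈ τ? Yes; X ∈ τ? Yes.
Axiom (T2/T3): check pairwise unions and intersections of members of τ.
Counterexample for (T2): {14} ∪ {13, 15} = {13, 14, 15} ∉ τ. Therefore τ is NOT a topology.


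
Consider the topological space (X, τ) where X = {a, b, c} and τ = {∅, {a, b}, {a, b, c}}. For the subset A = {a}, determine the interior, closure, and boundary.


int(A) = ∅, cl(A) = {a, b, c}, ∂A = {a, b, c}.

Closed sets in (X, τ) are complements of opens:
  closed(X, τ) = {∅, {c}, {a, b, c}}.
int(A) = ⋃ {U ∈ τ : U ⊆ A}. Opens contained in A: ∅.
Taking the union of these: int(A) = ∅.
cl(A) = ⋂ {C closed : A ⊆ C}. Closed sets containing A: {a, b, c}.
Intersecting these: cl(A) = {a, b, c}.
∂A = cl(A) ∖ int(A) = {a, b, c} ∖ ∅ = {a, b, c}.


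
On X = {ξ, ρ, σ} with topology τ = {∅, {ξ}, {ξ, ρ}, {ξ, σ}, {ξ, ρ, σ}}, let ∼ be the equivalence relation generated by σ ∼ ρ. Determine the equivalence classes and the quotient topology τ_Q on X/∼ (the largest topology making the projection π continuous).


X/∼ = {[ξ], [ρ=σ]}; |τ_Q| = 3.

Equivalence classes: [ξ], [ρ=σ].
Quotient map π: X → X/∼ sends ξ ↦ [ξ], ρ ↦ [ρ=σ], σ ↦ [ρ=σ].
For each subset V ⊆ X/∼, compute π^{-1}(V) ⊆ X and check whether π^{-1}(V) ∈ τ. V is open in τ_Q iff π^{-1}(V) ∈ τ.
  V = {}: π^{-1}(V) = ∅ ∈ τ ✓.
  V = {[ξ]}: π^{-1}(V) = {ξ} ∈ τ ✓.
  V = {[ρ=σ]}: π^{-1}(V) = {ρ, σ} ∉ τ ✗.
  V = {[ξ], [ρ=σ]}: π^{-1}(V) = {ξ, ρ, σ} ∈ τ ✓.
Open sets in the quotient: τ_Q = {{}, {[ξ]}, {[ξ], [ρ=σ]}} (3 elements).


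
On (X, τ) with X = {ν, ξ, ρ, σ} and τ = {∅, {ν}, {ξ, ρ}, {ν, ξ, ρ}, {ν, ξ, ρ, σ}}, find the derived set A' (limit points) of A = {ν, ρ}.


A' = {ξ, σ}

For each x ∈ X, list the open sets U ∈ τ with x ∈ U, then check whether U ∩ (A ∖ {x}) ≠ ∅ for every such U.
  x = ν: open {ν} ∋ x has {ν} ∩ (A ∖ {ν}) = ∅, so x is NOT a limit point.
  x = ξ: opens ∋ x are {ξ, ρ}, {ν, ξ, ρ}, {ν, ξ, ρ, σ}; each meets A ∖ {ξ}, so x IS a limit point.
  x = ρ: open {ξ, ρ} ∋ x has {ξ, ρ} ∩ (A ∖ {ρ}) = ∅, so x is NOT a limit point.
  x = σ: opens ∋ x are {ν, ξ, ρ, σ}; each meets A ∖ {σ}, so x IS a limit point.
Collecting: A' = {ξ, σ}.


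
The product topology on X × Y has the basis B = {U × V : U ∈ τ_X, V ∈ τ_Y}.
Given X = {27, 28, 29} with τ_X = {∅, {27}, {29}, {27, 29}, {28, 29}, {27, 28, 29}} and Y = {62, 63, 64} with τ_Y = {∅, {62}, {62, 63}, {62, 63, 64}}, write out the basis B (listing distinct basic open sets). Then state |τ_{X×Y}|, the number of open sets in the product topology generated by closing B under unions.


Basis B = {∅ × ∅, {27} × {62}, {29} × {62}, {27} × {62, 63}, {27, 29} × {62}, {28, 29} × {62}, {29} × {62, 63}, {27} × {62, 63, 64}, {27, 28, 29} × {62}, {29} × {62, 63, 64}, {27, 29} × {62, 63}, {28, 29} × {62, 63}, {27, 29} × {62, 63, 64}, {27, 28, 29} × {62, 63}, {28, 29} × {62, 63, 64}, {27, 28, 29} × {62, 63, 64}}; |τ_{X×Y}| = 40.

Enumerate products U × V with U ∈ τ_X, V ∈ τ_Y (deduplicated):
  ∅ × ∅ = {} (∅)
  {27} × {62} = {(27,62)}
  {29} × {62} = {(29,62)}
  {27} × {62, 63} = {(27,62), (27,63)}
  {27, 29} × {62} = {(27,62), (29,62)}
  {28, 29} × {62} = {(28,62), (29,62)}
  {29} × {62, 63} = {(29,62), (29,63)}
  {27} × {62, 63, 64} = {(27,62), (27,63), (27,64)}
  {27, 28, 29} × {62} = {(27,62), (28,62), (29,62)}
  {29} × {62, 63, 64} = {(29,62), (29,63), (29,64)}
  {27, 29} × {62, 63} = {(27,62), (27,63), (29,62), (29,63)}
  {28, 29} × {62, 63} = {(28,62), (28,63), (29,62), (29,63)}
  {27, 29} × {62, 63, 64} = {(27,62), (27,63), (27,64), (29,62), (29,63), (29,64)}
  {27, 28, 29} × {62, 63} = {(27,62), (27,63), (28,62), (28,63), (29,62), (29,63)}
  {28, 29} × {62, 63, 64} = {(28,62), (28,63), (28,64), (29,62), (29,63), (29,64)}
  {27, 28, 29} × {62, 63, 64} = {(27,62), (27,63), (27,64), (28,62), (28,63), (28,64), (29,62), (29,63), (29,64)}
These 16 distinct sets form the basis B.
Close under arbitrary unions to get τ_{X×Y}; counting gives |τ_{X×Y}| = 40.


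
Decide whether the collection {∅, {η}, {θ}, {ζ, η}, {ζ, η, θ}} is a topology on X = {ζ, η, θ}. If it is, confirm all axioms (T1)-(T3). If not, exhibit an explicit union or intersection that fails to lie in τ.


τ is NOT a topology on X.

Axiom (T1): ∅ ∈ τ? Yes; X ∈ τ? Yes.
Axiom (T2/T3): check pairwise unions and intersections of members of τ.
Counterexample for (T2): {η} ∪ {θ} = {η, θ} ∉ τ. Therefore τ is NOT a topology.


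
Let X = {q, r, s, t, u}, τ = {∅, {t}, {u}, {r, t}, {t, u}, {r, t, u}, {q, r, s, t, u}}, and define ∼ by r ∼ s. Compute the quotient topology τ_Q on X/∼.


X/∼ = {[q], [r=s], [t], [u]}; |τ_Q| = 5.

Equivalence classes: [q], [r=s], [t], [u].
Quotient map π: X → X/∼ sends q ↦ [q], r ↦ [r=s], s ↦ [r=s], t ↦ [t], u ↦ [u].
For each subset V ⊆ X/∼, compute π^{-1}(V) ⊆ X and check whether π^{-1}(V) ∈ τ. V is open in τ_Q iff π^{-1}(V) ∈ τ.
  V = {}: π^{-1}(V) = ∅ ∈ τ ✓.
  V = {[q]}: π^{-1}(V) = {q} ∉ τ ✗.
  V = {[r=s]}: π^{-1}(V) = {r, s} ∉ τ ✗.
  V = {[q], [r=s]}: π^{-1}(V) = {q, r, s} ∉ τ ✗.
  V = {[t]}: π^{-1}(V) = {t} ∈ τ ✓.
  V = {[q], [t]}: π^{-1}(V) = {q, t} ∉ τ ✗.
  V = {[r=s], [t]}: π^{-1}(V) = {r, s, t} ∉ τ ✗.
  V = {[q], [r=s], [t]}: π^{-1}(V) = {q, r, s, t} ∉ τ ✗.
  V = {[u]}: π^{-1}(V) = {u} ∈ τ ✓.
  V = {[q], [u]}: π^{-1}(V) = {q, u} ∉ τ ✗.
  V = {[r=s], [u]}: π^{-1}(V) = {r, s, u} ∉ τ ✗.
  V = {[q], [r=s], [u]}: π^{-1}(V) = {q, r, s, u} ∉ τ ✗.
  V = {[t], [u]}: π^{-1}(V) = {t, u} ∈ τ ✓.
  V = {[q], [t], [u]}: π^{-1}(V) = {q, t, u} ∉ τ ✗.
  V = {[r=s], [t], [u]}: π^{-1}(V) = {r, s, t, u} ∉ τ ✗.
  V = {[q], [r=s], [t], [u]}: π^{-1}(V) = {q, r, s, t, u} ∈ τ ✓.
Open sets in the quotient: τ_Q = {{}, {[t]}, {[u]}, {[t], [u]}, {[q], [r=s], [t], [u]}} (5 elements).


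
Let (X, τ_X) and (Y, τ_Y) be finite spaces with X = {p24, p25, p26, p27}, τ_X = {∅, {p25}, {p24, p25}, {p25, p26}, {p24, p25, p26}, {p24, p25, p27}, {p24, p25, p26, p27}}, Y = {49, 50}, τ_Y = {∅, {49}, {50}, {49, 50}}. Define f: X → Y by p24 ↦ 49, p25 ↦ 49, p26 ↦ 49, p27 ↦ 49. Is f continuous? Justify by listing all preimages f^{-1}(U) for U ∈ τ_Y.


f IS continuous.

Compute f^{-1}(U) for each U ∈ τ_Y:
  U = ∅: f^{-1}(U) = ∅ ∈ τ_X ✓.
  U = {49}: f^{-1}(U) = {p24, p25, p26, p27} ∈ τ_X ✓.
  U = {50}: f^{-1}(U) = ∅ ∈ τ_X ✓.
  U = {49, 50}: f^{-1}(U) = {p24, p25, p26, p27} ∈ τ_X ✓.
Every preimage lies in τ_X, so f IS continuous.


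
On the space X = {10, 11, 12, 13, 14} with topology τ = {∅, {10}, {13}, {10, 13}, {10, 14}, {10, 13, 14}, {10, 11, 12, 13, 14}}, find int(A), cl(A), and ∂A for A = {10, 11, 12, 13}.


int(A) = {10, 13}, cl(A) = {10, 11, 12, 13, 14}, ∂A = {11, 12, 14}.

Closed sets in (X, τ) are complements of opens:
  closed(X, τ) = {∅, {11, 12}, {11, 12, 13}, {11, 12, 14}, {10, 11, 12, 14}, {11, 12, 13, 14}, {10, 11, 12, 13, 14}}.
int(A) = ⋃ {U ∈ τ : U ⊆ A}. Opens contained in A: ∅, {10}, {13}, {10, 13}.
Taking the union of these: int(A) = {10, 13}.
cl(A) = ⋂ {C closed : A ⊆ C}. Closed sets containing A: {10, 11, 12, 13, 14}.
Intersecting these: cl(A) = {10, 11, 12, 13, 14}.
∂A = cl(A) ∖ int(A) = {10, 11, 12, 13, 14} ∖ {10, 13} = {11, 12, 14}.


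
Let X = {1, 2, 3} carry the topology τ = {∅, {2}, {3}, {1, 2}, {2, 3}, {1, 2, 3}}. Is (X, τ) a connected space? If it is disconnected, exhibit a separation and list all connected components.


(X, τ) is disconnected; components = [{3}, {1, 2}].

Find clopen sets (U ∈ τ with X ∖ U ∈ τ):
  U = ∅, X ∖ U = {1, 2, 3} — both open, so U is clopen.
  U = {3}, X ∖ U = {1, 2} — both open, so U is clopen.
  U = {1, 2}, X ∖ U = {3} — both open, so U is clopen.
  U = {1, 2, 3}, X ∖ U = ∅ — both open, so U is clopen.
Nontrivial clopen(s) exist: e.g. {1, 2}. So (X, τ) is disconnected.
Compute connected components by grouping points that agree on all clopens:
  component: {3}
  component: {1, 2}


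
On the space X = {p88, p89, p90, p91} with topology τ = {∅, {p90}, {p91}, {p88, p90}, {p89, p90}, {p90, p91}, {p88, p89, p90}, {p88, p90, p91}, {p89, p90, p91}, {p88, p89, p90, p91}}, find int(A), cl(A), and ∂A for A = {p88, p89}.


int(A) = ∅, cl(A) = {p88, p89}, ∂A = {p88, p89}.

Closed sets in (X, τ) are complements of opens:
  closed(X, τ) = {∅, {p88}, {p89}, {p91}, {p88, p89}, {p88, p91}, {p89, p91}, {p88, p89, p90}, {p88, p89, p91}, {p88, p89, p90, p91}}.
int(A) = ⋃ {U ∈ τ : U ⊆ A}. Opens contained in A: ∅.
Taking the union of these: int(A) = ∅.
cl(A) = ⋂ {C closed : A ⊆ C}. Closed sets containing A: {p88, p89}, {p88, p89, p90}, {p88, p89, p91}, {p88, p89, p90, p91}.
Intersecting these: cl(A) = {p88, p89}.
∂A = cl(A) ∖ int(A) = {p88, p89} ∖ ∅ = {p88, p89}.


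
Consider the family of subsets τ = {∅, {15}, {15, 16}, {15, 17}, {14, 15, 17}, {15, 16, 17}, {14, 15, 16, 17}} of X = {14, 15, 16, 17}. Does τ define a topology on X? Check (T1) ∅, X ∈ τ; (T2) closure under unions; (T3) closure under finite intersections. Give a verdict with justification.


τ IS a topology on X.

Axiom (T1): ∅ ∈ τ? Yes; X ∈ τ? Yes.
Axiom (T2/T3): check pairwise unions and intersections of members of τ.
All pairwise intersections and unions checked — each lies in τ. Therefore τ satisfies (T1), (T2), (T3): it IS a topology on X.


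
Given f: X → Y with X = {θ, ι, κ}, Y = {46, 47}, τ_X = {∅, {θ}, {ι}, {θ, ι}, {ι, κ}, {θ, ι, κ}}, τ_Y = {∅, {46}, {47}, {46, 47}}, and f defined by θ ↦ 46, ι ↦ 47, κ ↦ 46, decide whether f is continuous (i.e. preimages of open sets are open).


f is NOT continuous.

Compute f^{-1}(U) for each U ∈ τ_Y:
  U = ∅: f^{-1}(U) = ∅ ∈ τ_X ✓.
  U = {46}: f^{-1}(U) = {θ, κ} ∉ τ_X ✗.
  U = {47}: f^{-1}(U) = {ι} ∈ τ_X ✓.
  U = {46, 47}: f^{-1}(U) = {θ, ι, κ} ∈ τ_X ✓.
Found U = {46} with f^{-1}(U) = {θ, κ} not in τ_X. Therefore f is NOT continuous.


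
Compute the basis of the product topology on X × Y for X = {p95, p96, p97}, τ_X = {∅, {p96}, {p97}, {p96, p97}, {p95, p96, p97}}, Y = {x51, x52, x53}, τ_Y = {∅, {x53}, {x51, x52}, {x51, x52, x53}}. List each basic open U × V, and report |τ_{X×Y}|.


Basis B = {∅ × ∅, {p96} × {x53}, {p97} × {x53}, {p96} × {x51, x52}, {p96, p97} × {x53}, {p97} × {x51, x52}, {p95, p96, p97} × {x53}, {p96} × {x51, x52, x53}, {p97} × {x51, x52, x53}, {p96, p97} × {x51, x52}, {p95, p96, p97} × {x51, x52}, {p96, p97} × {x51, x52, x53}, {p95, p96, p97} × {x51, x52, x53}}; |τ_{X×Y}| = 25.

Enumerate products U × V with U ∈ τ_X, V ∈ τ_Y (deduplicated):
  ∅ × ∅ = {} (∅)
  {p96} × {x53} = {(p96,x53)}
  {p97} × {x53} = {(p97,x53)}
  {p96} × {x51, x52} = {(p96,x51), (p96,x52)}
  {p96, p97} × {x53} = {(p96,x53), (p97,x53)}
  {p97} × {x51, x52} = {(p97,x51), (p97,x52)}
  {p95, p96, p97} × {x53} = {(p95,x53), (p96,x53), (p97,x53)}
  {p96} × {x51, x52, x53} = {(p96,x51), (p96,x52), (p96,x53)}
  {p97} × {x51, x52, x53} = {(p97,x51), (p97,x52), (p97,x53)}
  {p96, p97} × {x51, x52} = {(p96,x51), (p96,x52), (p97,x51), (p97,x52)}
  {p95, p96, p97} × {x51, x52} = {(p95,x51), (p95,x52), (p96,x51), (p96,x52), (p97,x51), (p97,x52)}
  {p96, p97} × {x51, x52, x53} = {(p96,x51), (p96,x52), (p96,x53), (p97,x51), (p97,x52), (p97,x53)}
  {p95, p96, p97} × {x51, x52, x53} = {(p95,x51), (p95,x52), (p95,x53), (p96,x51), (p96,x52), (p96,x53), (p97,x51), (p97,x52), (p97,x53)}
These 13 distinct sets form the basis B.
Close under arbitrary unions to get τ_{X×Y}; counting gives |τ_{X×Y}| = 25.


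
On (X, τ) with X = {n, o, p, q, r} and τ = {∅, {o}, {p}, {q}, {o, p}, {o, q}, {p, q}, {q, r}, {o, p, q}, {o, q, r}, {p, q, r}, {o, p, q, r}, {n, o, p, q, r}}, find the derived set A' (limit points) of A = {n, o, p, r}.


A' = {n}

For each x ∈ X, list the open sets U ∈ τ with x ∈ U, then check whether U ∩ (A ∖ {x}) ≠ ∅ for every such U.
  x = n: opens ∋ x are {n, o, p, q, r}; each meets A ∖ {n}, so x IS a limit point.
  x = o: open {o} ∋ x has {o} ∩ (A ∖ {o}) = ∅, so x is NOT a limit point.
  x = p: open {p} ∋ x has {p} ∩ (A ∖ {p}) = ∅, so x is NOT a limit point.
  x = q: open {q} ∋ x has {q} ∩ (A ∖ {q}) = ∅, so x is NOT a limit point.
  x = r: open {q, r} ∋ x has {q, r} ∩ (A ∖ {r}) = ∅, so x is NOT a limit point.
Collecting: A' = {n}.


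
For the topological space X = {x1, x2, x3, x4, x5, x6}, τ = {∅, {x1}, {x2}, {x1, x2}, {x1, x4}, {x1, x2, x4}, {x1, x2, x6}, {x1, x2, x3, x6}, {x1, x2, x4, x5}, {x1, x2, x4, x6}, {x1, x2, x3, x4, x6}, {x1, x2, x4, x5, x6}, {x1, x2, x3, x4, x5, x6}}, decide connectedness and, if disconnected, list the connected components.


(X, τ) is connected.

Find clopen sets (U ∈ τ with X ∖ U ∈ τ):
  U = ∅, X ∖ U = {x1, x2, x3, x4, x5, x6} — both open, so U is clopen.
  U = {x1, x2, x3, x4, x5, x6}, X ∖ U = ∅ — both open, so U is clopen.
Only trivial clopens (∅ and X) exist, so (X, τ) is connected.
Compute connected components by grouping points that agree on all clopens:
  component: {x1, x2, x3, x4, x5, x6}


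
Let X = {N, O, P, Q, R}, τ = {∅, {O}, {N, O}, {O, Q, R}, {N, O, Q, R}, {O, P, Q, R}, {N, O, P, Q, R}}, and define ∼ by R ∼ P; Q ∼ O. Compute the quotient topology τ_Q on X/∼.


X/∼ = {[N], [O=Q], [P=R]}; |τ_Q| = 3.

Equivalence classes: [N], [O=Q], [P=R].
Quotient map π: X → X/∼ sends N ↦ [N], O ↦ [O=Q], P ↦ [P=R], Q ↦ [O=Q], R ↦ [P=R].
For each subset V ⊆ X/∼, compute π^{-1}(V) ⊆ X and check whether π^{-1}(V) ∈ τ. V is open in τ_Q iff π^{-1}(V) ∈ τ.
  V = {}: π^{-1}(V) = ∅ ∈ τ ✓.
  V = {[N]}: π^{-1}(V) = {N} ∉ τ ✗.
  V = {[O=Q]}: π^{-1}(V) = {O, Q} ∉ τ ✗.
  V = {[N], [O=Q]}: π^{-1}(V) = {N, O, Q} ∉ τ ✗.
  V = {[P=R]}: π^{-1}(V) = {P, R} ∉ τ ✗.
  V = {[N], [P=R]}: π^{-1}(V) = {N, P, R} ∉ τ ✗.
  V = {[O=Q], [P=R]}: π^{-1}(V) = {O, P, Q, R} ∈ τ ✓.
  V = {[N], [O=Q], [P=R]}: π^{-1}(V) = {N, O, P, Q, R} ∈ τ ✓.
Open sets in the quotient: τ_Q = {{}, {[O=Q], [P=R]}, {[N], [O=Q], [P=R]}} (3 elements).


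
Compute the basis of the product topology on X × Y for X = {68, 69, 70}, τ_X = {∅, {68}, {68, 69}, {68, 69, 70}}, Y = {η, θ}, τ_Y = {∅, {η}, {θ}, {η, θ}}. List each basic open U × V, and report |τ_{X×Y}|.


Basis B = {∅ × ∅, {68} × {η}, {68} × {θ}, {68} × {η, θ}, {68, 69} × {η}, {68, 69} × {θ}, {68, 69, 70} × {η}, {68, 69, 70} × {θ}, {68, 69} × {η, θ}, {68, 69, 70} × {η, θ}}; |τ_{X×Y}| = 16.

Enumerate products U × V with U ∈ τ_X, V ∈ τ_Y (deduplicated):
  ∅ × ∅ = {} (∅)
  {68} × {η} = {(68,η)}
  {68} × {θ} = {(68,θ)}
  {68} × {η, θ} = {(68,η), (68,θ)}
  {68, 69} × {η} = {(68,η), (69,η)}
  {68, 69} × {θ} = {(68,θ), (69,θ)}
  {68, 69, 70} × {η} = {(68,η), (69,η), (70,η)}
  {68, 69, 70} × {θ} = {(68,θ), (69,θ), (70,θ)}
  {68, 69} × {η, θ} = {(68,η), (68,θ), (69,η), (69,θ)}
  {68, 69, 70} × {η, θ} = {(68,η), (68,θ), (69,η), (69,θ), (70,η), (70,θ)}
These 10 distinct sets form the basis B.
Close under arbitrary unions to get τ_{X×Y}; counting gives |τ_{X×Y}| = 16.


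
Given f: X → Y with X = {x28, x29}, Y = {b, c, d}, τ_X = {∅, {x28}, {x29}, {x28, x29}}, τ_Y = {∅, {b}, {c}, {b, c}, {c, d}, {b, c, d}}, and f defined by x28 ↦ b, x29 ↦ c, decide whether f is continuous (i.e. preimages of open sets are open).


f IS continuous.

Compute f^{-1}(U) for each U ∈ τ_Y:
  U = ∅: f^{-1}(U) = ∅ ∈ τ_X ✓.
  U = {b}: f^{-1}(U) = {x28} ∈ τ_X ✓.
  U = {c}: f^{-1}(U) = {x29} ∈ τ_X ✓.
  U = {b, c}: f^{-1}(U) = {x28, x29} ∈ τ_X ✓.
  U = {c, d}: f^{-1}(U) = {x29} ∈ τ_X ✓.
  U = {b, c, d}: f^{-1}(U) = {x28, x29} ∈ τ_X ✓.
Every preimage lies in τ_X, so f IS continuous.


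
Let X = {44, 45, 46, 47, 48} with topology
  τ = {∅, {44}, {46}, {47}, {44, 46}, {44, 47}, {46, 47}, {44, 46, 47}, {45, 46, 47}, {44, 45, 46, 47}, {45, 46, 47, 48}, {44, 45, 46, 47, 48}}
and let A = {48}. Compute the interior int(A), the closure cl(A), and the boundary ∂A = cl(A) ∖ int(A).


int(A) = ∅, cl(A) = {48}, ∂A = {48}.

Closed sets in (X, τ) are complements of opens:
  closed(X, τ) = {∅, {44}, {48}, {44, 48}, {45, 48}, {44, 45, 48}, {45, 46, 48}, {45, 47, 48}, {44, 45, 46, 48}, {44, 45, 47, 48}, {45, 46, 47, 48}, {44, 45, 46, 47, 48}}.
int(A) = ⋃ {U ∈ τ : U ⊆ A}. Opens contained in A: ∅.
Taking the union of these: int(A) = ∅.
cl(A) = ⋂ {C closed : A ⊆ C}. Closed sets containing A: {48}, {44, 48}, {45, 48}, {44, 45, 48}, {45, 46, 48}, {45, 47, 48}, {44, 45, 46, 48}, {44, 45, 47, 48}, {45, 46, 47, 48}, {44, 45, 46, 47, 48}.
Intersecting these: cl(A) = {48}.
∂A = cl(A) ∖ int(A) = {48} ∖ ∅ = {48}.


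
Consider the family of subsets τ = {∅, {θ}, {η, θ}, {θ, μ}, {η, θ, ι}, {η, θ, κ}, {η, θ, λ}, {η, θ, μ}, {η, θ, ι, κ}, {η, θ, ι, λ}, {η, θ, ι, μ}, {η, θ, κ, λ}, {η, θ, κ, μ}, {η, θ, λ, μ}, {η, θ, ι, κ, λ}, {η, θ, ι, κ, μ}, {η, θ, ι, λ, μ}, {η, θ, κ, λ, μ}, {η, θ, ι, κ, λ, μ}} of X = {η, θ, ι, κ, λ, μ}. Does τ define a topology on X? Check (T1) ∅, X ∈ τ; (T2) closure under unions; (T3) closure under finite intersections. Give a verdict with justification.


τ IS a topology on X.

Axiom (T1): ∅ ∈ τ? Yes; X ∈ τ? Yes.
Axiom (T2/T3): check pairwise unions and intersections of members of τ.
All pairwise intersections and unions checked — each lies in τ. Therefore τ satisfies (T1), (T2), (T3): it IS a topology on X.


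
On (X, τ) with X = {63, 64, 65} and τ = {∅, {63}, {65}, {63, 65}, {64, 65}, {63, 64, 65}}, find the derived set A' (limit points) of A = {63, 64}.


A' = ∅

For each x ∈ X, list the open sets U ∈ τ with x ∈ U, then check whether U ∩ (A ∖ {x}) ≠ ∅ for every such U.
  x = 63: open {63} ∋ x has {63} ∩ (A ∖ {63}) = ∅, so x is NOT a limit point.
  x = 64: open {64, 65} ∋ x has {64, 65} ∩ (A ∖ {64}) = ∅, so x is NOT a limit point.
  x = 65: open {65} ∋ x has {65} ∩ (A ∖ {65}) = ∅, so x is NOT a limit point.
Collecting: A' = ∅.


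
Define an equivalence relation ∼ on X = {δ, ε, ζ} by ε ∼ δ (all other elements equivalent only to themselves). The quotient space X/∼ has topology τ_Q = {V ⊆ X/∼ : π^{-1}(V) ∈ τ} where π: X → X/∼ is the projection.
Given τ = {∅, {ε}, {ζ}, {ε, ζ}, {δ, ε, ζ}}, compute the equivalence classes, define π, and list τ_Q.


X/∼ = {[δ=ε], [ζ]}; |τ_Q| = 3.

Equivalence classes: [δ=ε], [ζ].
Quotient map π: X → X/∼ sends δ ↦ [δ=ε], ε ↦ [δ=ε], ζ ↦ [ζ].
For each subset V ⊆ X/∼, compute π^{-1}(V) ⊆ X and check whether π^{-1}(V) ∈ τ. V is open in τ_Q iff π^{-1}(V) ∈ τ.
  V = {}: π^{-1}(V) = ∅ ∈ τ ✓.
  V = {[δ=ε]}: π^{-1}(V) = {δ, ε} ∉ τ ✗.
  V = {[ζ]}: π^{-1}(V) = {ζ} ∈ τ ✓.
  V = {[δ=ε], [ζ]}: π^{-1}(V) = {δ, ε, ζ} ∈ τ ✓.
Open sets in the quotient: τ_Q = {{}, {[ζ]}, {[δ=ε], [ζ]}} (3 elements).


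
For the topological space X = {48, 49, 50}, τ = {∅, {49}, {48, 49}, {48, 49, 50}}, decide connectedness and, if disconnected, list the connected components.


(X, τ) is connected.

Find clopen sets (U ∈ τ with X ∖ U ∈ τ):
  U = ∅, X ∖ U = {48, 49, 50} — both open, so U is clopen.
  U = {48, 49, 50}, X ∖ U = ∅ — both open, so U is clopen.
Only trivial clopens (∅ and X) exist, so (X, τ) is connected.
Compute connected components by grouping points that agree on all clopens:
  component: {48, 49, 50}


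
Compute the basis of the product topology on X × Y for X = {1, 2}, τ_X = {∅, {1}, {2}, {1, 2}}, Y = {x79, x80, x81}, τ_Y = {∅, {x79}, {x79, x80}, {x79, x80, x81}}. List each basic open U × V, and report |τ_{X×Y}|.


Basis B = {∅ × ∅, {1} × {x79}, {2} × {x79}, {1} × {x79, x80}, {1, 2} × {x79}, {2} × {x79, x80}, {1} × {x79, x80, x81}, {2} × {x79, x80, x81}, {1, 2} × {x79, x80}, {1, 2} × {x79, x80, x81}}; |τ_{X×Y}| = 16.

Enumerate products U × V with U ∈ τ_X, V ∈ τ_Y (deduplicated):
  ∅ × ∅ = {} (∅)
  {1} × {x79} = {(1,x79)}
  {2} × {x79} = {(2,x79)}
  {1} × {x79, x80} = {(1,x79), (1,x80)}
  {1, 2} × {x79} = {(1,x79), (2,x79)}
  {2} × {x79, x80} = {(2,x79), (2,x80)}
  {1} × {x79, x80, x81} = {(1,x79), (1,x80), (1,x81)}
  {2} × {x79, x80, x81} = {(2,x79), (2,x80), (2,x81)}
  {1, 2} × {x79, x80} = {(1,x79), (1,x80), (2,x79), (2,x80)}
  {1, 2} × {x79, x80, x81} = {(1,x79), (1,x80), (1,x81), (2,x79), (2,x80), (2,x81)}
These 10 distinct sets form the basis B.
Close under arbitrary unions to get τ_{X×Y}; counting gives |τ_{X×Y}| = 16.


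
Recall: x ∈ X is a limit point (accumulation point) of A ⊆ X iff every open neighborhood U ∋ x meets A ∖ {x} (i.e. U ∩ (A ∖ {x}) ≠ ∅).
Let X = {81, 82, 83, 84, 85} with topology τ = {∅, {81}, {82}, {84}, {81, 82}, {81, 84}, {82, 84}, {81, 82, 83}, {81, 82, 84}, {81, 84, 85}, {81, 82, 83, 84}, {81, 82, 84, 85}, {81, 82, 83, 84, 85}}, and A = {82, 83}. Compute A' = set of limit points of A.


A' = {83}

For each x ∈ X, list the open sets U ∈ τ with x ∈ U, then check whether U ∩ (A ∖ {x}) ≠ ∅ for every such U.
  x = 81: open {81} ∋ x has {81} ∩ (A ∖ {81}) = ∅, so x is NOT a limit point.
  x = 82: open {82} ∋ x has {82} ∩ (A ∖ {82}) = ∅, so x is NOT a limit point.
  x = 83: opens ∋ x are {81, 82, 83}, {81, 82, 83, 84}, {81, 82, 83, 84, 85}; each meets A ∖ {83}, so x IS a limit point.
  x = 84: open {84} ∋ x has {84} ∩ (A ∖ {84}) = ∅, so x is NOT a limit point.
  x = 85: open {81, 84, 85} ∋ x has {81, 84, 85} ∩ (A ∖ {85}) = ∅, so x is NOT a limit point.
Collecting: A' = {83}.


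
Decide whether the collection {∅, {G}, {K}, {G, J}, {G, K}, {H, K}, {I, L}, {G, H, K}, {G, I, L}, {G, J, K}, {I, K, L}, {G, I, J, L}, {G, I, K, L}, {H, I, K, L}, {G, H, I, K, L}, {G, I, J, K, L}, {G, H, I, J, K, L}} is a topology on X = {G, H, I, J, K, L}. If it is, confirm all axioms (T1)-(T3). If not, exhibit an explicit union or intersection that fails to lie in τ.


τ is NOT a topology on X.

Axiom (T1): ∅ ∈ τ? Yes; X ∈ τ? Yes.
Axiom (T2/T3): check pairwise unions and intersections of members of τ.
Counterexample for (T2): {G, J} ∪ {H, K} = {G, H, J, K} ∉ τ. Therefore τ is NOT a topology.


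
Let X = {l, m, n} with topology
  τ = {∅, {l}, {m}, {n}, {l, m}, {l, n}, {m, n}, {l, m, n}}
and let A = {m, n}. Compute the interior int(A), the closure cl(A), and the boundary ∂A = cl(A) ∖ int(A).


int(A) = {m, n}, cl(A) = {m, n}, ∂A = ∅.

Closed sets in (X, τ) are complements of opens:
  closed(X, τ) = {∅, {l}, {m}, {n}, {l, m}, {l, n}, {m, n}, {l, m, n}}.
int(A) = ⋃ {U ∈ τ : U ⊆ A}. Opens contained in A: ∅, {m}, {n}, {m, n}.
Taking the union of these: int(A) = {m, n}.
cl(A) = ⋂ {C closed : A ⊆ C}. Closed sets containing A: {m, n}, {l, m, n}.
Intersecting these: cl(A) = {m, n}.
∂A = cl(A) ∖ int(A) = {m, n} ∖ {m, n} = ∅.


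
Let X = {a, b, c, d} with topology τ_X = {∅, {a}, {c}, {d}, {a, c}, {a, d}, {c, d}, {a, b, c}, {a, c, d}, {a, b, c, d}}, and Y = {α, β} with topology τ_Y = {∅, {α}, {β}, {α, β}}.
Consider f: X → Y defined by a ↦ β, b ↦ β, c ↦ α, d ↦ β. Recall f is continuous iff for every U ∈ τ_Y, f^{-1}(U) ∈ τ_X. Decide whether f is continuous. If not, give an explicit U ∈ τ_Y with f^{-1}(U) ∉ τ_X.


f is NOT continuous.

Compute f^{-1}(U) for each U ∈ τ_Y:
  U = ∅: f^{-1}(U) = ∅ ∈ τ_X ✓.
  U = {α}: f^{-1}(U) = {c} ∈ τ_X ✓.
  U = {β}: f^{-1}(U) = {a, b, d} ∉ τ_X ✗.
  U = {α, β}: f^{-1}(U) = {a, b, c, d} ∈ τ_X ✓.
Found U = {β} with f^{-1}(U) = {a, b, d} not in τ_X. Therefore f is NOT continuous.


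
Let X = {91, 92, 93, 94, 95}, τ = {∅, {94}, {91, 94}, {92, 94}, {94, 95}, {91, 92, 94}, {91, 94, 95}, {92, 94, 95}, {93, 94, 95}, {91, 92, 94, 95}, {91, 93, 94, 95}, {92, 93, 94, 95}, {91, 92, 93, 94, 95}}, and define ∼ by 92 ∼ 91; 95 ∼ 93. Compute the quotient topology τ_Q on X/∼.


X/∼ = {[91=92], [93=95], [94]}; |τ_Q| = 5.

Equivalence classes: [91=92], [93=95], [94].
Quotient map π: X → X/∼ sends 91 ↦ [91=92], 92 ↦ [91=92], 93 ↦ [93=95], 94 ↦ [94], 95 ↦ [93=95].
For each subset V ⊆ X/∼, compute π^{-1}(V) ⊆ X and check whether π^{-1}(V) ∈ τ. V is open in τ_Q iff π^{-1}(V) ∈ τ.
  V = {}: π^{-1}(V) = ∅ ∈ τ ✓.
  V = {[91=92]}: π^{-1}(V) = {91, 92} ∉ τ ✗.
  V = {[93=95]}: π^{-1}(V) = {93, 95} ∉ τ ✗.
  V = {[91=92], [93=95]}: π^{-1}(V) = {91, 92, 93, 95} ∉ τ ✗.
  V = {[94]}: π^{-1}(V) = {94} ∈ τ ✓.
  V = {[91=92], [94]}: π^{-1}(V) = {91, 92, 94} ∈ τ ✓.
  V = {[93=95], [94]}: π^{-1}(V) = {93, 94, 95} ∈ τ ✓.
  V = {[91=92], [93=95], [94]}: π^{-1}(V) = {91, 92, 93, 94, 95} ∈ τ ✓.
Open sets in the quotient: τ_Q = {{}, {[94]}, {[91=92], [94]}, {[93=95], [94]}, {[91=92], [93=95], [94]}} (5 elements).


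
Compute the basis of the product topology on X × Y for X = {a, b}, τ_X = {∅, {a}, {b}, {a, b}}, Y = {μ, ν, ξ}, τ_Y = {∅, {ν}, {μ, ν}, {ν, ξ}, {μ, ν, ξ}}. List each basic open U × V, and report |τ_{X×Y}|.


Basis B = {∅ × ∅, {a} × {ν}, {b} × {ν}, {a} × {μ, ν}, {a} × {ν, ξ}, {a, b} × {ν}, {b} × {μ, ν}, {b} × {ν, ξ}, {a} × {μ, ν, ξ}, {b} × {μ, ν, ξ}, {a, b} × {μ, ν}, {a, b} × {ν, ξ}, {a, b} × {μ, ν, ξ}}; |τ_{X×Y}| = 25.

Enumerate products U × V with U ∈ τ_X, V ∈ τ_Y (deduplicated):
  ∅ × ∅ = {} (∅)
  {a} × {ν} = {(a,ν)}
  {b} × {ν} = {(b,ν)}
  {a} × {μ, ν} = {(a,μ), (a,ν)}
  {a} × {ν, ξ} = {(a,ν), (a,ξ)}
  {a, b} × {ν} = {(a,ν), (b,ν)}
  {b} × {μ, ν} = {(b,μ), (b,ν)}
  {b} × {ν, ξ} = {(b,ν), (b,ξ)}
  {a} × {μ, ν, ξ} = {(a,μ), (a,ν), (a,ξ)}
  {b} × {μ, ν, ξ} = {(b,μ), (b,ν), (b,ξ)}
  {a, b} × {μ, ν} = {(a,μ), (a,ν), (b,μ), (b,ν)}
  {a, b} × {ν, ξ} = {(a,ν), (a,ξ), (b,ν), (b,ξ)}
  {a, b} × {μ, ν, ξ} = {(a,μ), (a,ν), (a,ξ), (b,μ), (b,ν), (b,ξ)}
These 13 distinct sets form the basis B.
Close under arbitrary unions to get τ_{X×Y}; counting gives |τ_{X×Y}| = 25.


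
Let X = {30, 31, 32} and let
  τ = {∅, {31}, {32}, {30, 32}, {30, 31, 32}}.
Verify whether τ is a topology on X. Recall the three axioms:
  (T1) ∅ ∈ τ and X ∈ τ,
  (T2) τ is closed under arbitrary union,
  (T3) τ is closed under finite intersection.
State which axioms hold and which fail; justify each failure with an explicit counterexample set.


τ is NOT a topology on X.

Axiom (T1): ∅ ∈ τ? Yes; X ∈ τ? Yes.
Axiom (T2/T3): check pairwise unions and intersections of members of τ.
Counterexample for (T2): {31} ∪ {32} = {31, 32} ∉ τ. Therefore τ is NOT a topology.


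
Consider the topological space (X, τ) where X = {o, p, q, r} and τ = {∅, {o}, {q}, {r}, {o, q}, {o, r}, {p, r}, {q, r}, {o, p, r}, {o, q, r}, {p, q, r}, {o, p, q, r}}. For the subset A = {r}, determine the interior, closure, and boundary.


int(A) = {r}, cl(A) = {p, r}, ∂A = {p}.

Closed sets in (X, τ) are complements of opens:
  closed(X, τ) = {∅, {o}, {p}, {q}, {o, p}, {o, q}, {p, q}, {p, r}, {o, p, q}, {o, p, r}, {p, q, r}, {o, p, q, r}}.
int(A) = ⋃ {U ∈ τ : U ⊆ A}. Opens contained in A: ∅, {r}.
Taking the union of these: int(A) = {r}.
cl(A) = ⋂ {C closed : A ⊆ C}. Closed sets containing A: {p, r}, {o, p, r}, {p, q, r}, {o, p, q, r}.
Intersecting these: cl(A) = {p, r}.
∂A = cl(A) ∖ int(A) = {p, r} ∖ {r} = {p}.


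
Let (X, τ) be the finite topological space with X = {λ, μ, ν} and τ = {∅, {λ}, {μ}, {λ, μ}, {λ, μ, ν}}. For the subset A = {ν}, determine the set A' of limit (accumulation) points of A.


A' = ∅

For each x ∈ X, list the open sets U ∈ τ with x ∈ U, then check whether U ∩ (A ∖ {x}) ≠ ∅ for every such U.
  x = λ: open {λ} ∋ x has {λ} ∩ (A ∖ {λ}) = ∅, so x is NOT a limit point.
  x = μ: open {μ} ∋ x has {μ} ∩ (A ∖ {μ}) = ∅, so x is NOT a limit point.
  x = ν: open {λ, μ, ν} ∋ x has {λ, μ, ν} ∩ (A ∖ {ν}) = ∅, so x is NOT a limit point.
Collecting: A' = ∅.


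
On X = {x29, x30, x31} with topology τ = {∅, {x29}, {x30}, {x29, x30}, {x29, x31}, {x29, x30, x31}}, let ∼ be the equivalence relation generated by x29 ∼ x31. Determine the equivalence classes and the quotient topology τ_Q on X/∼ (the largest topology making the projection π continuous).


X/∼ = {[x29=x31], [x30]}; |τ_Q| = 4.

Equivalence classes: [x29=x31], [x30].
Quotient map π: X → X/∼ sends x29 ↦ [x29=x31], x30 ↦ [x30], x31 ↦ [x29=x31].
For each subset V ⊆ X/∼, compute π^{-1}(V) ⊆ X and check whether π^{-1}(V) ∈ τ. V is open in τ_Q iff π^{-1}(V) ∈ τ.
  V = {}: π^{-1}(V) = ∅ ∈ τ ✓.
  V = {[x29=x31]}: π^{-1}(V) = {x29, x31} ∈ τ ✓.
  V = {[x30]}: π^{-1}(V) = {x30} ∈ τ ✓.
  V = {[x29=x31], [x30]}: π^{-1}(V) = {x29, x30, x31} ∈ τ ✓.
Open sets in the quotient: τ_Q = {{}, {[x29=x31]}, {[x30]}, {[x29=x31], [x30]}} (4 elements).


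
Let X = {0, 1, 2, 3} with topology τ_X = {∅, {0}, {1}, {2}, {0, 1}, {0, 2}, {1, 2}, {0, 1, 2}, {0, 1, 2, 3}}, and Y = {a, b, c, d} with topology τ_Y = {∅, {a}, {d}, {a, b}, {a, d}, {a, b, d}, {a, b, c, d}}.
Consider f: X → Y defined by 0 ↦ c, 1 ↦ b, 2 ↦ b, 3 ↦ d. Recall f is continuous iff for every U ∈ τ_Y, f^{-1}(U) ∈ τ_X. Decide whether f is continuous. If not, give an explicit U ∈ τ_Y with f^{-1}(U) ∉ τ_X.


f is NOT continuous.

Compute f^{-1}(U) for each U ∈ τ_Y:
  U = ∅: f^{-1}(U) = ∅ ∈ τ_X ✓.
  U = {a}: f^{-1}(U) = ∅ ∈ τ_X ✓.
  U = {d}: f^{-1}(U) = {3} ∉ τ_X ✗.
  U = {a, b}: f^{-1}(U) = {1, 2} ∈ τ_X ✓.
  U = {a, d}: f^{-1}(U) = {3} ∉ τ_X ✗.
  U = {a, b, d}: f^{-1}(U) = {1, 2, 3} ∉ τ_X ✗.
  U = {a, b, c, d}: f^{-1}(U) = {0, 1, 2, 3} ∈ τ_X ✓.
Found U = {d} with f^{-1}(U) = {3} not in τ_X. Therefore f is NOT continuous.


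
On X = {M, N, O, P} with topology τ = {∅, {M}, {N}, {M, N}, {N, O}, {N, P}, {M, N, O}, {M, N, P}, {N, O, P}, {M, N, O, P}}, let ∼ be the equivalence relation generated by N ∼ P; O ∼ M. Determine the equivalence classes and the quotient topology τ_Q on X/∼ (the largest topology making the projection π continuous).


X/∼ = {[M=O], [N=P]}; |τ_Q| = 3.

Equivalence classes: [M=O], [N=P].
Quotient map π: X → X/∼ sends M ↦ [M=O], N ↦ [N=P], O ↦ [M=O], P ↦ [N=P].
For each subset V ⊆ X/∼, compute π^{-1}(V) ⊆ X and check whether π^{-1}(V) ∈ τ. V is open in τ_Q iff π^{-1}(V) ∈ τ.
  V = {}: π^{-1}(V) = ∅ ∈ τ ✓.
  V = {[M=O]}: π^{-1}(V) = {M, O} ∉ τ ✗.
  V = {[N=P]}: π^{-1}(V) = {N, P} ∈ τ ✓.
  V = {[M=O], [N=P]}: π^{-1}(V) = {M, N, O, P} ∈ τ ✓.
Open sets in the quotient: τ_Q = {{}, {[N=P]}, {[M=O], [N=P]}} (3 elements).


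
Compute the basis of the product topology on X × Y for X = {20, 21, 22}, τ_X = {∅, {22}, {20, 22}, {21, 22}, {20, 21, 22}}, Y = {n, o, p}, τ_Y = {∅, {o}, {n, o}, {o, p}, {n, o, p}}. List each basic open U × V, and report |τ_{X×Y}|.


Basis B = {∅ × ∅, {22} × {o}, {20, 22} × {o}, {21, 22} × {o}, {22} × {n, o}, {22} × {o, p}, {20, 21, 22} × {o}, {22} × {n, o, p}, {20, 22} × {n, o}, {20, 22} × {o, p}, {21, 22} × {n, o}, {21, 22} × {o, p}, {20, 22} × {n, o, p}, {20, 21, 22} × {n, o}, {20, 21, 22} × {o, p}, {21, 22} × {n, o, p}, {20, 21, 22} × {n, o, p}}; |τ_{X×Y}| = 48.

Enumerate products U × V with U ∈ τ_X, V ∈ τ_Y (deduplicated):
  ∅ × ∅ = {} (∅)
  {22} × {o} = {(22,o)}
  {20, 22} × {o} = {(20,o), (22,o)}
  {21, 22} × {o} = {(21,o), (22,o)}
  {22} × {n, o} = {(22,n), (22,o)}
  {22} × {o, p} = {(22,o), (22,p)}
  {20, 21, 22} × {o} = {(20,o), (21,o), (22,o)}
  {22} × {n, o, p} = {(22,n), (22,o), (22,p)}
  {20, 22} × {n, o} = {(20,n), (20,o), (22,n), (22,o)}
  {20, 22} × {o, p} = {(20,o), (20,p), (22,o), (22,p)}
  {21, 22} × {n, o} = {(21,n), (21,o), (22,n), (22,o)}
  {21, 22} × {o, p} = {(21,o), (21,p), (22,o), (22,p)}
  {20, 22} × {n, o, p} = {(20,n), (20,o), (20,p), (22,n), (22,o), (22,p)}
  {20, 21, 22} × {n, o} = {(20,n), (20,o), (21,n), (21,o), (22,n), (22,o)}
  {20, 21, 22} × {o, p} = {(20,o), (20,p), (21,o), (21,p), (22,o), (22,p)}
  {21, 22} × {n, o, p} = {(21,n), (21,o), (21,p), (22,n), (22,o), (22,p)}
  {20, 21, 22} × {n, o, p} = {(20,n), (20,o), (20,p), (21,n), (21,o), (21,p), (22,n), (22,o), (22,p)}
These 17 distinct sets form the basis B.
Close under arbitrary unions to get τ_{X×Y}; counting gives |τ_{X×Y}| = 48.


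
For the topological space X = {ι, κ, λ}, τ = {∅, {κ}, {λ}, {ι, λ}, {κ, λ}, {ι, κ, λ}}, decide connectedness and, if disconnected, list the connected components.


(X, τ) is disconnected; components = [{κ}, {ι, λ}].

Find clopen sets (U ∈ τ with X ∖ U ∈ τ):
  U = ∅, X ∖ U = {ι, κ, λ} — both open, so U is clopen.
  U = {κ}, X ∖ U = {ι, λ} — both open, so U is clopen.
  U = {ι, λ}, X ∖ U = {κ} — both open, so U is clopen.
  U = {ι, κ, λ}, X ∖ U = ∅ — both open, so U is clopen.
Nontrivial clopen(s) exist: e.g. {κ}. So (X, τ) is disconnected.
Compute connected components by grouping points that agree on all clopens:
  component: {κ}
  component: {ι, λ}


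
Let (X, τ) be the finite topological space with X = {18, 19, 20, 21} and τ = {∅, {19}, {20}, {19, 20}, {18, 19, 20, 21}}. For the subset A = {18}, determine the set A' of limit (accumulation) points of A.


A' = {21}

For each x ∈ X, list the open sets U ∈ τ with x ∈ U, then check whether U ∩ (A ∖ {x}) ≠ ∅ for every such U.
  x = 18: open {18, 19, 20, 21} ∋ x has {18, 19, 20, 21} ∩ (A ∖ {18}) = ∅, so x is NOT a limit point.
  x = 19: open {19} ∋ x has {19} ∩ (A ∖ {19}) = ∅, so x is NOT a limit point.
  x = 20: open {20} ∋ x has {20} ∩ (A ∖ {20}) = ∅, so x is NOT a limit point.
  x = 21: opens ∋ x are {18, 19, 20, 21}; each meets A ∖ {21}, so x IS a limit point.
Collecting: A' = {21}.


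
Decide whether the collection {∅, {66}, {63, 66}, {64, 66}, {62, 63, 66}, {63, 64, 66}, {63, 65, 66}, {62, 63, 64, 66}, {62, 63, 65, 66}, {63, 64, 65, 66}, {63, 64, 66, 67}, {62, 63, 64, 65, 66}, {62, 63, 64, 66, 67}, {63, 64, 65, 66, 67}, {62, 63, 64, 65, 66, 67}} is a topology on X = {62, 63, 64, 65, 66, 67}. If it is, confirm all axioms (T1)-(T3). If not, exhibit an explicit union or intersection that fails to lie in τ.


τ IS a topology on X.

Axiom (T1): ∅ ∈ τ? Yes; X ∈ τ? Yes.
Axiom (T2/T3): check pairwise unions and intersections of members of τ.
All pairwise intersections and unions checked — each lies in τ. Therefore τ satisfies (T1), (T2), (T3): it IS a topology on X.


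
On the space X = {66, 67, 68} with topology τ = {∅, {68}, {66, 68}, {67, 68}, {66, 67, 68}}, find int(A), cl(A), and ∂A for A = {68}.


int(A) = {68}, cl(A) = {66, 67, 68}, ∂A = {66, 67}.

Closed sets in (X, τ) are complements of opens:
  closed(X, τ) = {∅, {66}, {67}, {66, 67}, {66, 67, 68}}.
int(A) = ⋃ {U ∈ τ : U ⊆ A}. Opens contained in A: ∅, {68}.
Taking the union of these: int(A) = {68}.
cl(A) = ⋂ {C closed : A ⊆ C}. Closed sets containing A: {66, 67, 68}.
Intersecting these: cl(A) = {66, 67, 68}.
∂A = cl(A) ∖ int(A) = {66, 67, 68} ∖ {68} = {66, 67}.


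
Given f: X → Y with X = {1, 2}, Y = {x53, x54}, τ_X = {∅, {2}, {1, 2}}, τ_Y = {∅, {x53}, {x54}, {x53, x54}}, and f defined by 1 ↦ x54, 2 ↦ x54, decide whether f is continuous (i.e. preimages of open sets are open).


f IS continuous.

Compute f^{-1}(U) for each U ∈ τ_Y:
  U = ∅: f^{-1}(U) = ∅ ∈ τ_X ✓.
  U = {x53}: f^{-1}(U) = ∅ ∈ τ_X ✓.
  U = {x54}: f^{-1}(U) = {1, 2} ∈ τ_X ✓.
  U = {x53, x54}: f^{-1}(U) = {1, 2} ∈ τ_X ✓.
Every preimage lies in τ_X, so f IS continuous.


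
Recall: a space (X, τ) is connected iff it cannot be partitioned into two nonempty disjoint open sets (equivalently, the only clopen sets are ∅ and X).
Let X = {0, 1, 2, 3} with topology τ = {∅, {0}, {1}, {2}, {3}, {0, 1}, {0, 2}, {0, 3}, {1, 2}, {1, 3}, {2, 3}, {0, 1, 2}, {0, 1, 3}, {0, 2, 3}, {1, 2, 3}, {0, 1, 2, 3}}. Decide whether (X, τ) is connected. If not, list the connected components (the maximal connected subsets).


(X, τ) is disconnected; components = [{0}, {1}, {2}, {3}].

Find clopen sets (U ∈ τ with X ∖ U ∈ τ):
  U = ∅, X ∖ U = {0, 1, 2, 3} — both open, so U is clopen.
  U = {0}, X ∖ U = {1, 2, 3} — both open, so U is clopen.
  U = {1}, X ∖ U = {0, 2, 3} — both open, so U is clopen.
  U = {2}, X ∖ U = {0, 1, 3} — both open, so U is clopen.
  U = {3}, X ∖ U = {0, 1, 2} — both open, so U is clopen.
  U = {0, 1}, X ∖ U = {2, 3} — both open, so U is clopen.
  U = {0, 2}, X ∖ U = {1, 3} — both open, so U is clopen.
  U = {0, 3}, X ∖ U = {1, 2} — both open, so U is clopen.
  U = {1, 2}, X ∖ U = {0, 3} — both open, so U is clopen.
  U = {1, 3}, X ∖ U = {0, 2} — both open, so U is clopen.
  U = {2, 3}, X ∖ U = {0, 1} — both open, so U is clopen.
  U = {0, 1, 2}, X ∖ U = {3} — both open, so U is clopen.
  U = {0, 1, 3}, X ∖ U = {2} — both open, so U is clopen.
  U = {0, 2, 3}, X ∖ U = {1} — both open, so U is clopen.
  U = {1, 2, 3}, X ∖ U = {0} — both open, so U is clopen.
  U = {0, 1, 2, 3}, X ∖ U = ∅ — both open, so U is clopen.
Nontrivial clopen(s) exist: e.g. {2}. So (X, τ) is disconnected.
Compute connected components by grouping points that agree on all clopens:
  component: {0}
  component: {1}
  component: {2}
  component: {3}


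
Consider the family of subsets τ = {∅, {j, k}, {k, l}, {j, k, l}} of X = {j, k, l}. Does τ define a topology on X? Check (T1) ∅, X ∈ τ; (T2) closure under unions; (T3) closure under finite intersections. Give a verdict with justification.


τ is NOT a topology on X.

Axiom (T1): ∅ ∈ τ? Yes; X ∈ τ? Yes.
Axiom (T2/T3): check pairwise unions and intersections of members of τ.
Counterexample for (T3): {j, k} ∩ {k, l} = {k} ∉ τ. Therefore τ is NOT a topology.


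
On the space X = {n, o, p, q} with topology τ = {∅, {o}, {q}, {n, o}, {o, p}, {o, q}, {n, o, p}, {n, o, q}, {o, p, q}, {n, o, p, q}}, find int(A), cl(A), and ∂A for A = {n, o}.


int(A) = {n, o}, cl(A) = {n, o, p}, ∂A = {p}.

Closed sets in (X, τ) are complements of opens:
  closed(X, τ) = {∅, {n}, {p}, {q}, {n, p}, {n, q}, {p, q}, {n, o, p}, {n, p, q}, {n, o, p, q}}.
int(A) = ⋃ {U ∈ τ : U ⊆ A}. Opens contained in A: ∅, {o}, {n, o}.
Taking the union of these: int(A) = {n, o}.
cl(A) = ⋂ {C closed : A ⊆ C}. Closed sets containing A: {n, o, p}, {n, o, p, q}.
Intersecting these: cl(A) = {n, o, p}.
∂A = cl(A) ∖ int(A) = {n, o, p} ∖ {n, o} = {p}.


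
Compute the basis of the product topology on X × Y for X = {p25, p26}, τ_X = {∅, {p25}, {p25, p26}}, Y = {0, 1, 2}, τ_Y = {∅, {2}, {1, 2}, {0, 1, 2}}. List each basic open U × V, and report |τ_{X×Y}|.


Basis B = {∅ × ∅, {p25} × {2}, {p25} × {1, 2}, {p25, p26} × {2}, {p25} × {0, 1, 2}, {p25, p26} × {1, 2}, {p25, p26} × {0, 1, 2}}; |τ_{X×Y}| = 10.

Enumerate products U × V with U ∈ τ_X, V ∈ τ_Y (deduplicated):
  ∅ × ∅ = {} (∅)
  {p25} × {2} = {(p25,2)}
  {p25} × {1, 2} = {(p25,1), (p25,2)}
  {p25, p26} × {2} = {(p25,2), (p26,2)}
  {p25} × {0, 1, 2} = {(p25,0), (p25,1), (p25,2)}
  {p25, p26} × {1, 2} = {(p25,1), (p25,2), (p26,1), (p26,2)}
  {p25, p26} × {0, 1, 2} = {(p25,0), (p25,1), (p25,2), (p26,0), (p26,1), (p26,2)}
These 7 distinct sets form the basis B.
Close under arbitrary unions to get τ_{X×Y}; counting gives |τ_{X×Y}| = 10.
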